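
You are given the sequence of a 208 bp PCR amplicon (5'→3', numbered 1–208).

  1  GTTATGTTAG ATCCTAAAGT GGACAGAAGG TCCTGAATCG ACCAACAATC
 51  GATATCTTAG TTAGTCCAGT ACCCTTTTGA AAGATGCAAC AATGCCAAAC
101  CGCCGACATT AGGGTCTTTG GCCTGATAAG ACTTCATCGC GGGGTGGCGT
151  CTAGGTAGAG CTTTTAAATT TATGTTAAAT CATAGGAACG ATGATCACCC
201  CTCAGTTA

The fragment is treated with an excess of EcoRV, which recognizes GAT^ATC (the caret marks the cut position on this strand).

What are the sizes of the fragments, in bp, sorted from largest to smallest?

155, 53 bp

The EcoRV site (GATATC) starts at position 51.
EcoRV cuts after base 3 of each site, so after position 53.
Linear molecule, 1 cut → 2 fragments:
  1–53 → 53 bp
  54–208 → 155 bp
Sorted largest to smallest: 155, 53 bp.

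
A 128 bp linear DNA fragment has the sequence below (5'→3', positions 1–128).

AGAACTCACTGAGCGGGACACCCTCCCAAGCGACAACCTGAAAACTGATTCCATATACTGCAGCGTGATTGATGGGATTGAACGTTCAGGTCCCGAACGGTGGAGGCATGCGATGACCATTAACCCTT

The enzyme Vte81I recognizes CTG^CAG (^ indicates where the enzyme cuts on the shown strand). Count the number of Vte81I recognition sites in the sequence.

CTGCAG occurs starting at position 58.
Vte81I cuts at 1 site.

1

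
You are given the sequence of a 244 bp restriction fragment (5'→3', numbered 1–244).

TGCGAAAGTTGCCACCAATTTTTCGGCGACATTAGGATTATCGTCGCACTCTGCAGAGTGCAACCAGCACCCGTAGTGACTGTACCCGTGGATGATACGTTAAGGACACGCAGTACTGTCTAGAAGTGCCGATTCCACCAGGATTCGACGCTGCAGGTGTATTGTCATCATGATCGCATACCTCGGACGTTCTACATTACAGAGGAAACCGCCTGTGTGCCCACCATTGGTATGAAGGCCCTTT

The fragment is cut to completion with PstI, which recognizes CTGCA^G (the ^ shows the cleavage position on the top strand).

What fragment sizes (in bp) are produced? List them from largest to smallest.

PstI sites (CTGCAG) start at positions 51, 151.
PstI cuts after base 5 of each site (before the last base), so after positions 55, 155.
Linear molecule, 2 cuts → 3 fragments:
  1–55 → 55 bp
  56–155 → 100 bp
  156–244 → 89 bp
Sorted largest to smallest: 100, 89, 55 bp.

100, 89, 55 bp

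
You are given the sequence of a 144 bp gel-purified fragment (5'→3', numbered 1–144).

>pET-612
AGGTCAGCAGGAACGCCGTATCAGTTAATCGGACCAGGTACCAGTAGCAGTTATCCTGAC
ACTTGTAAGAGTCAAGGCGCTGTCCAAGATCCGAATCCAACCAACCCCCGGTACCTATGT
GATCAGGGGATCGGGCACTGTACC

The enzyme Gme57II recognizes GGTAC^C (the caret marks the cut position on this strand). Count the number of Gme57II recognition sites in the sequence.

2

GGTACC occurs starting at positions 37, 110.
Gme57II cuts at 2 sites.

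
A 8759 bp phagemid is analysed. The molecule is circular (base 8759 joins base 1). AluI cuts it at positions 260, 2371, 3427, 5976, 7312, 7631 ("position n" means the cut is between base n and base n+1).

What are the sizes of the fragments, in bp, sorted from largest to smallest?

Circular molecule, 6 cuts → 6 fragments:
  2371 − 260 = 2111 bp
  3427 − 2371 = 1056 bp
  5976 − 3427 = 2549 bp
  7312 − 5976 = 1336 bp
  7631 − 7312 = 319 bp
  wrap: 8759 − 7631 + 260 = 1388 bp
Sorted largest to smallest: 2549, 2111, 1388, 1336, 1056, 319 bp.

2549, 2111, 1388, 1336, 1056, 319 bp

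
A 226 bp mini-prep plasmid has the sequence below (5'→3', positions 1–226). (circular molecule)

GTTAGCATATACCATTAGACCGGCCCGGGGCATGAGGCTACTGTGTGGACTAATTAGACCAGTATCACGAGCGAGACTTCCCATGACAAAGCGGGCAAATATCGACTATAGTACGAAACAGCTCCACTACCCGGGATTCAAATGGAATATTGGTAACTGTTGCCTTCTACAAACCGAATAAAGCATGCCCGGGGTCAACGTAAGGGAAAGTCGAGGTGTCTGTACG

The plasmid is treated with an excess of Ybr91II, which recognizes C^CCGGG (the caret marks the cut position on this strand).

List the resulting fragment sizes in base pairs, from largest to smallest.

106, 62, 58 bp

Ybr91II sites (CCCGGG) start at positions 24, 130, 188.
Ybr91II cuts after the first base of each site, so after positions 24, 130, 188.
Circular molecule, 3 cuts → 3 fragments:
  25–130 → 106 bp
  131–188 → 58 bp
  189–226 then 1–24 → 38 + 24 = 62 bp
Sorted largest to smallest: 106, 62, 58 bp.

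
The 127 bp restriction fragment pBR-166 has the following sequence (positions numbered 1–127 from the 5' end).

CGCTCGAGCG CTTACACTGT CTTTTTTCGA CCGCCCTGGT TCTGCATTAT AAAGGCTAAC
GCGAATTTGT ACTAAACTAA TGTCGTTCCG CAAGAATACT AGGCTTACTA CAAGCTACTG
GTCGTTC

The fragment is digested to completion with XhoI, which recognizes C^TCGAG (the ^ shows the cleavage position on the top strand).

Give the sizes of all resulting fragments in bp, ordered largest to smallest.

The XhoI site (CTCGAG) starts at position 3.
XhoI cuts after the first base of each site, so after position 3.
Linear molecule, 1 cut → 2 fragments:
  1–3 → 3 bp
  4–127 → 124 bp
Sorted largest to smallest: 124, 3 bp.

124, 3 bp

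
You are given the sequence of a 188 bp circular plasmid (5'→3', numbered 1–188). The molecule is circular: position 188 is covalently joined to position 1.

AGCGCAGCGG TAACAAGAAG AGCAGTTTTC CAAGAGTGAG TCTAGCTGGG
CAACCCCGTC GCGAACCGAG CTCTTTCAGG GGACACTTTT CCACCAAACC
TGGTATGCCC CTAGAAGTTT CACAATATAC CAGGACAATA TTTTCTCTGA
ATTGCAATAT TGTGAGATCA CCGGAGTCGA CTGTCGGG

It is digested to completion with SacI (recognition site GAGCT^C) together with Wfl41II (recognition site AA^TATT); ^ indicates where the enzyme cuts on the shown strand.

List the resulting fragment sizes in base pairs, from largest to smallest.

The SacI site (GAGCTC) starts at position 68.
SacI cuts after base 5 of each site (before the last base), so after position 72.
Wfl41II sites (AATATT) start at positions 137, 156.
Wfl41II cuts after base 2 of each site, so after positions 138, 157.
Combined cut positions: 72, 138, 157.
Circular molecule, 3 cuts → 3 fragments:
  73–138 → 66 bp
  139–157 → 19 bp
  158–188 then 1–72 → 31 + 72 = 103 bp
Sorted largest to smallest: 103, 66, 19 bp.

103, 66, 19 bp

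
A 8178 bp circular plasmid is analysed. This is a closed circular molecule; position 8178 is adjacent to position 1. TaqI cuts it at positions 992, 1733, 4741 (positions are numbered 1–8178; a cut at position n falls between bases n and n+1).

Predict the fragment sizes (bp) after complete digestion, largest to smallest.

4429, 3008, 741 bp

Circular molecule, 3 cuts → 3 fragments:
  1733 − 992 = 741 bp
  4741 − 1733 = 3008 bp
  wrap: 8178 − 4741 + 992 = 4429 bp
Sorted largest to smallest: 4429, 3008, 741 bp.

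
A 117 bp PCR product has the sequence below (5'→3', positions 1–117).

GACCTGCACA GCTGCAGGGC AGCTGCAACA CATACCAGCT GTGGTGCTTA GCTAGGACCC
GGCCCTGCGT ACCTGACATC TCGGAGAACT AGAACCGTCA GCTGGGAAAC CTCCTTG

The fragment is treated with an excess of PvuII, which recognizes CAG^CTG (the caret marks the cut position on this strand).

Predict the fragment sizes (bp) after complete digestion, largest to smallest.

63, 16, 16, 11, 11 bp

PvuII sites (CAGCTG) start at positions 9, 20, 36, 99.
PvuII cuts after base 3 of each site, so after positions 11, 22, 38, 101.
Linear molecule, 4 cuts → 5 fragments:
  1–11 → 11 bp
  12–22 → 11 bp
  23–38 → 16 bp
  39–101 → 63 bp
  102–117 → 16 bp
Sorted largest to smallest: 63, 16, 16, 11, 11 bp.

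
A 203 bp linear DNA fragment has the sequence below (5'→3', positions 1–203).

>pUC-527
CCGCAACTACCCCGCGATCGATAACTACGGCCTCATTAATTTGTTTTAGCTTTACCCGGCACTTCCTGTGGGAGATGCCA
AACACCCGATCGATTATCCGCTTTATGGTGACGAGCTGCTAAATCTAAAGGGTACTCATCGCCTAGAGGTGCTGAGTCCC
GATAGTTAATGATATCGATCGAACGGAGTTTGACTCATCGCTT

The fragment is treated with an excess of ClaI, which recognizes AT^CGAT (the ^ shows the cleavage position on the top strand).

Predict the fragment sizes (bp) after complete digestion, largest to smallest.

85, 72, 28, 18 bp

ClaI sites (ATCGAT) start at positions 17, 89, 174.
ClaI cuts after base 2 of each site, so after positions 18, 90, 175.
Linear molecule, 3 cuts → 4 fragments:
  1–18 → 18 bp
  19–90 → 72 bp
  91–175 → 85 bp
  176–203 → 28 bp
Sorted largest to smallest: 85, 72, 28, 18 bp.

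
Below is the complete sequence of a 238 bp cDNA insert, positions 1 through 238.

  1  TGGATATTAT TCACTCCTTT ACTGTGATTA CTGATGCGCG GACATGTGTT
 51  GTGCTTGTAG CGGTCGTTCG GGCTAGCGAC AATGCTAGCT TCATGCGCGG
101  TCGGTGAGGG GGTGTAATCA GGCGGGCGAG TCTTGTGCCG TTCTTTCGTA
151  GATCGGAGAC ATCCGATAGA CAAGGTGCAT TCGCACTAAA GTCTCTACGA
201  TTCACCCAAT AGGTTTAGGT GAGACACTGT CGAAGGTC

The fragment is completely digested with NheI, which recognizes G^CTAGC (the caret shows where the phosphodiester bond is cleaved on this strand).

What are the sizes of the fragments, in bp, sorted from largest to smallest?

NheI sites (GCTAGC) start at positions 72, 84.
NheI cuts after the first base of each site, so after positions 72, 84.
Linear molecule, 2 cuts → 3 fragments:
  1–72 → 72 bp
  73–84 → 12 bp
  85–238 → 154 bp
Sorted largest to smallest: 154, 72, 12 bp.

154, 72, 12 bp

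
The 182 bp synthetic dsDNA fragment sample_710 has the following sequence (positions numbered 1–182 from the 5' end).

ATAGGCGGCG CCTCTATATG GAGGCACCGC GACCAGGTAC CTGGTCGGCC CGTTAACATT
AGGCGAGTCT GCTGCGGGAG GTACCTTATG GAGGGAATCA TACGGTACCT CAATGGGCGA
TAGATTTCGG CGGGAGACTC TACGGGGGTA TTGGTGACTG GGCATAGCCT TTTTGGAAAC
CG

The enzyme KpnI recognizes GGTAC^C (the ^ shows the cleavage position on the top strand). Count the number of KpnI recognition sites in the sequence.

GGTACC occurs starting at positions 36, 80, 104.
KpnI cuts at 3 sites.

3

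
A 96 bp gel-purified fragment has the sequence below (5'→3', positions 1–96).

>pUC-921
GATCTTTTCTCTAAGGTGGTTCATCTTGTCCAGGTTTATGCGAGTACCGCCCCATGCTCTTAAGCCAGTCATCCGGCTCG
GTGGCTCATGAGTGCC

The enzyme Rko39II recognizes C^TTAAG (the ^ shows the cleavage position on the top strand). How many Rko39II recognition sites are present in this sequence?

1

CTTAAG occurs starting at position 59.
Rko39II cuts at 1 site.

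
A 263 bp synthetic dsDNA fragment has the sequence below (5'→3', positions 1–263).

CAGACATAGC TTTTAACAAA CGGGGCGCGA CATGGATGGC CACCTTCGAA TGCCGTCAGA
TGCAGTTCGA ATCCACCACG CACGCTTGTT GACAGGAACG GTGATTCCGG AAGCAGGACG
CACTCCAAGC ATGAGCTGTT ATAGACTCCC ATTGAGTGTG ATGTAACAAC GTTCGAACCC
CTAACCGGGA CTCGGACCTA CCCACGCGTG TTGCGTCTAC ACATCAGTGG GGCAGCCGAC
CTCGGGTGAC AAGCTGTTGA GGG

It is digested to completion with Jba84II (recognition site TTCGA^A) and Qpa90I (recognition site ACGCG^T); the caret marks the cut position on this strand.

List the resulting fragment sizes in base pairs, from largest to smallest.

Jba84II sites (TTCGAA) start at positions 45, 66, 172.
Jba84II cuts after base 5 of each site (before the last base), so after positions 49, 70, 176.
The Qpa90I site (ACGCGT) starts at position 204.
Qpa90I cuts after base 5 of each site (before the last base), so after position 208.
Combined cut positions: 49, 70, 176, 208.
Linear molecule, 4 cuts → 5 fragments:
  1–49 → 49 bp
  50–70 → 21 bp
  71–176 → 106 bp
  177–208 → 32 bp
  209–263 → 55 bp
Sorted largest to smallest: 106, 55, 49, 32, 21 bp.

106, 55, 49, 32, 21 bp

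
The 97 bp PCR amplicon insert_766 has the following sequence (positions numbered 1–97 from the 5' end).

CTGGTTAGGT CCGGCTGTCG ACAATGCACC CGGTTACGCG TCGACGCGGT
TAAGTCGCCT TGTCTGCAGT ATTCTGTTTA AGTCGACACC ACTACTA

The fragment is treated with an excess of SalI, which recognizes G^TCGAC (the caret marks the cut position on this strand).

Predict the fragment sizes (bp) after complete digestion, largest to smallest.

SalI sites (GTCGAC) start at positions 17, 40, 82.
SalI cuts after the first base of each site, so after positions 17, 40, 82.
Linear molecule, 3 cuts → 4 fragments:
  1–17 → 17 bp
  18–40 → 23 bp
  41–82 → 42 bp
  83–97 → 15 bp
Sorted largest to smallest: 42, 23, 17, 15 bp.

42, 23, 17, 15 bp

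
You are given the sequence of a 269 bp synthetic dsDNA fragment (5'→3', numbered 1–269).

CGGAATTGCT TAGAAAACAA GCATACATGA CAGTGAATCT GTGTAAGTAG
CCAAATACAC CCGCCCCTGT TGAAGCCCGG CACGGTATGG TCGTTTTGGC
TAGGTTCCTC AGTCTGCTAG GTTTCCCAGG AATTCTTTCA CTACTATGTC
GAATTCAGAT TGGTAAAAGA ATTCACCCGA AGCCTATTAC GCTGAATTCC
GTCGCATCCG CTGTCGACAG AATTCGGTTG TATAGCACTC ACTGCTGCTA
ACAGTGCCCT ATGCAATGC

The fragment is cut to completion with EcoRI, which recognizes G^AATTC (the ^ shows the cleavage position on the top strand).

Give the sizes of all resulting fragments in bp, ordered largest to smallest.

130, 49, 26, 25, 21, 18 bp

EcoRI sites (GAATTC) start at positions 130, 151, 169, 194, 220.
EcoRI cuts after the first base of each site, so after positions 130, 151, 169, 194, 220.
Linear molecule, 5 cuts → 6 fragments:
  1–130 → 130 bp
  131–151 → 21 bp
  152–169 → 18 bp
  170–194 → 25 bp
  195–220 → 26 bp
  221–269 → 49 bp
Sorted largest to smallest: 130, 49, 26, 25, 21, 18 bp.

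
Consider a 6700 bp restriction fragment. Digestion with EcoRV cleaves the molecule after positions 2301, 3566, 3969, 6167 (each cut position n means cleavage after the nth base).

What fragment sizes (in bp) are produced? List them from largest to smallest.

2301, 2198, 1265, 533, 403 bp

Linear molecule, 4 cuts → 5 fragments:
  2301 − 0 = 2301 bp
  3566 − 2301 = 1265 bp
  3969 − 3566 = 403 bp
  6167 − 3969 = 2198 bp
  6700 − 6167 = 533 bp
Sorted largest to smallest: 2301, 2198, 1265, 533, 403 bp.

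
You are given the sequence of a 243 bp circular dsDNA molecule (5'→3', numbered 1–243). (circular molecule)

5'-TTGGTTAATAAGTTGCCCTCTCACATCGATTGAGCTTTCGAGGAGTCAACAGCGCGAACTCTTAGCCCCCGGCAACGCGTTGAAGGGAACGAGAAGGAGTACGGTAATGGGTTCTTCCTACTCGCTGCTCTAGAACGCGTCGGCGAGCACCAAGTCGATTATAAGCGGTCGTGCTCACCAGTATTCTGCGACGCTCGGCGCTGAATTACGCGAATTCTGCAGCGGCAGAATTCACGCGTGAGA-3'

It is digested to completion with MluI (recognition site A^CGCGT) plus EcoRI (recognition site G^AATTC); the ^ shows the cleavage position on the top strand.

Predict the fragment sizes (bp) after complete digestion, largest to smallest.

84, 77, 60, 16, 6 bp

MluI sites (ACGCGT) start at positions 75, 135, 234.
MluI cuts after the first base of each site, so after positions 75, 135, 234.
EcoRI sites (GAATTC) start at positions 212, 228.
EcoRI cuts after the first base of each site, so after positions 212, 228.
Combined cut positions: 75, 135, 212, 228, 234.
Circular molecule, 5 cuts → 5 fragments:
  76–135 → 60 bp
  136–212 → 77 bp
  213–228 → 16 bp
  229–234 → 6 bp
  235–243 then 1–75 → 9 + 75 = 84 bp
Sorted largest to smallest: 84, 77, 60, 16, 6 bp.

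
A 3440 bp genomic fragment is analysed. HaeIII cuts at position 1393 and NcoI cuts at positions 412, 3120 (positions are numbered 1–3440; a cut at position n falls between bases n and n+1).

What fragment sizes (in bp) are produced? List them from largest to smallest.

Combined cut positions (sorted): 412, 1393, 3120.
Linear molecule, 3 cuts → 4 fragments:
  412 − 0 = 412 bp
  1393 − 412 = 981 bp
  3120 − 1393 = 1727 bp
  3440 − 3120 = 320 bp
Sorted largest to smallest: 1727, 981, 412, 320 bp.

1727, 981, 412, 320 bp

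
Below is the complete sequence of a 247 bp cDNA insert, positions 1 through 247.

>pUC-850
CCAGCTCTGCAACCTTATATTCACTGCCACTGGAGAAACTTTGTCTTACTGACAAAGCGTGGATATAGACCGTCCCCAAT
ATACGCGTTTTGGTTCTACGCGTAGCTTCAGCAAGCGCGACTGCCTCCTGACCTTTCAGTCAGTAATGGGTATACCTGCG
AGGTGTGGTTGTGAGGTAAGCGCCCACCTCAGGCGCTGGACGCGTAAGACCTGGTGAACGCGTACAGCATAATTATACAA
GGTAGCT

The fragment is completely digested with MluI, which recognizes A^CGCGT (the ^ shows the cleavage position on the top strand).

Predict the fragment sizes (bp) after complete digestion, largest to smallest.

MluI sites (ACGCGT) start at positions 83, 98, 200, 218.
MluI cuts after the first base of each site, so after positions 83, 98, 200, 218.
Linear molecule, 4 cuts → 5 fragments:
  1–83 → 83 bp
  84–98 → 15 bp
  99–200 → 102 bp
  201–218 → 18 bp
  219–247 → 29 bp
Sorted largest to smallest: 102, 83, 29, 18, 15 bp.

102, 83, 29, 18, 15 bp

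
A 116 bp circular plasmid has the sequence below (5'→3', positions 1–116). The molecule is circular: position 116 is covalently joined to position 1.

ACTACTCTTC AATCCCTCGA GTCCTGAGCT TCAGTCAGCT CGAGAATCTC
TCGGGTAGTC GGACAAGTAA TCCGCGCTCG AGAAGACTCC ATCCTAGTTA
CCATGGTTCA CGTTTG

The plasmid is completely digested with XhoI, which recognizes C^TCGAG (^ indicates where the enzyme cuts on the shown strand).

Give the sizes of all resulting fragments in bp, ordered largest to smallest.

XhoI sites (CTCGAG) start at positions 16, 39, 77.
XhoI cuts after the first base of each site, so after positions 16, 39, 77.
Circular molecule, 3 cuts → 3 fragments:
  17–39 → 23 bp
  40–77 → 38 bp
  78–116 then 1–16 → 39 + 16 = 55 bp
Sorted largest to smallest: 55, 38, 23 bp.

55, 38, 23 bp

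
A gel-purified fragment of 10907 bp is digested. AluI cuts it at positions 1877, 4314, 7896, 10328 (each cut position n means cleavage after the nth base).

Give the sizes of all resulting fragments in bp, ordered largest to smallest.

3582, 2437, 2432, 1877, 579 bp

Linear molecule, 4 cuts → 5 fragments:
  1877 − 0 = 1877 bp
  4314 − 1877 = 2437 bp
  7896 − 4314 = 3582 bp
  10328 − 7896 = 2432 bp
  10907 − 10328 = 579 bp
Sorted largest to smallest: 3582, 2437, 2432, 1877, 579 bp.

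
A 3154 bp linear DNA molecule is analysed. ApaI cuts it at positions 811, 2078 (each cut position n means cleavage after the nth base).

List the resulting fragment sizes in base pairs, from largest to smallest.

Linear molecule, 2 cuts → 3 fragments:
  811 − 0 = 811 bp
  2078 − 811 = 1267 bp
  3154 − 2078 = 1076 bp
Sorted largest to smallest: 1267, 1076, 811 bp.

1267, 1076, 811 bp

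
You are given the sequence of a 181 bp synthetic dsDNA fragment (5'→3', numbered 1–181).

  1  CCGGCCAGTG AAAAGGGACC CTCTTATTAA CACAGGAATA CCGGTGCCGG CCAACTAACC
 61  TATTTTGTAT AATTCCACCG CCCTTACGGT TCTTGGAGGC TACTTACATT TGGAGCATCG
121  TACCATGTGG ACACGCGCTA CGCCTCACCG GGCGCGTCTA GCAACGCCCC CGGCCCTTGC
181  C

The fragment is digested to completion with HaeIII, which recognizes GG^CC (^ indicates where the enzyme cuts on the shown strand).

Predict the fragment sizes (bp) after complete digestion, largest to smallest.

123, 46, 8, 4 bp

HaeIII sites (GGCC) start at positions 3, 49, 172.
HaeIII cuts after base 2 of each site, so after positions 4, 50, 173.
Linear molecule, 3 cuts → 4 fragments:
  1–4 → 4 bp
  5–50 → 46 bp
  51–173 → 123 bp
  174–181 → 8 bp
Sorted largest to smallest: 123, 46, 8, 4 bp.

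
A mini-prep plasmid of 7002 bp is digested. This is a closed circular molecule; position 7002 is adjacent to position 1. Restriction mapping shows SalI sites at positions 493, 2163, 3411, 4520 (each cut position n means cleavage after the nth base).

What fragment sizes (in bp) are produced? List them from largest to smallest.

Circular molecule, 4 cuts → 4 fragments:
  2163 − 493 = 1670 bp
  3411 − 2163 = 1248 bp
  4520 − 3411 = 1109 bp
  wrap: 7002 − 4520 + 493 = 2975 bp
Sorted largest to smallest: 2975, 1670, 1248, 1109 bp.

2975, 1670, 1248, 1109 bp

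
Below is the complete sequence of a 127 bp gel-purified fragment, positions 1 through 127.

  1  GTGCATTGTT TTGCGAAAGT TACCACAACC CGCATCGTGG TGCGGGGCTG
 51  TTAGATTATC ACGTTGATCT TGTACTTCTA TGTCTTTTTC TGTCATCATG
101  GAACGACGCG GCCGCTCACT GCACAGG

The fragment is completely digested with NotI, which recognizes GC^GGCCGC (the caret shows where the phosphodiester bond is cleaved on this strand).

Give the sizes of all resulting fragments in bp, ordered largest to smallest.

The NotI site (GCGGCCGC) starts at position 108.
NotI cuts after base 2 of each site, so after position 109.
Linear molecule, 1 cut → 2 fragments:
  1–109 → 109 bp
  110–127 → 18 bp
Sorted largest to smallest: 109, 18 bp.

109, 18 bp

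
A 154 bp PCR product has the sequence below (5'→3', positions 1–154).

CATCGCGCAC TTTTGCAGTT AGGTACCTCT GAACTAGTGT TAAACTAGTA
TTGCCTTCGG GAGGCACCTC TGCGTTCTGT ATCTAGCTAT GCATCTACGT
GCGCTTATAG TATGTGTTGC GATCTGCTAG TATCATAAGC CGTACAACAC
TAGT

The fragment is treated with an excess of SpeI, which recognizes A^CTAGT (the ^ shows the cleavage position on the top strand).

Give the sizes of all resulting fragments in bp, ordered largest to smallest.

105, 33, 11, 5 bp

SpeI sites (ACTAGT) start at positions 33, 44, 149.
SpeI cuts after the first base of each site, so after positions 33, 44, 149.
Linear molecule, 3 cuts → 4 fragments:
  1–33 → 33 bp
  34–44 → 11 bp
  45–149 → 105 bp
  150–154 → 5 bp
Sorted largest to smallest: 105, 33, 11, 5 bp.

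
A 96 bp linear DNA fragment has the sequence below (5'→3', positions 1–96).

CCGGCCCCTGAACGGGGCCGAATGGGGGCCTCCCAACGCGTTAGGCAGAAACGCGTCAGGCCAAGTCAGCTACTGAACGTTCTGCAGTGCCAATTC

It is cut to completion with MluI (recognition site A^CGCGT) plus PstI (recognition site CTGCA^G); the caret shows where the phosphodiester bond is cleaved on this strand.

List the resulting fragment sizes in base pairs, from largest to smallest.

MluI sites (ACGCGT) start at positions 36, 51.
MluI cuts after the first base of each site, so after positions 36, 51.
The PstI site (CTGCAG) starts at position 82.
PstI cuts after base 5 of each site (before the last base), so after position 86.
Combined cut positions: 36, 51, 86.
Linear molecule, 3 cuts → 4 fragments:
  1–36 → 36 bp
  37–51 → 15 bp
  52–86 → 35 bp
  87–96 → 10 bp
Sorted largest to smallest: 36, 35, 15, 10 bp.

36, 35, 15, 10 bp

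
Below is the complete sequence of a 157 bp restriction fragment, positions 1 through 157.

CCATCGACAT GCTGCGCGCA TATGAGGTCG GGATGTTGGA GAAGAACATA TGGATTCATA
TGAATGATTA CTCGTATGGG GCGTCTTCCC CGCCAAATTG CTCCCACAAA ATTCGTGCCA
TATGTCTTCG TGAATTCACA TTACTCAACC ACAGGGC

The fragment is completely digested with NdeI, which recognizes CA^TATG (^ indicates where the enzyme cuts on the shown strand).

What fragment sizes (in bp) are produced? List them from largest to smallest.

NdeI sites (CATATG) start at positions 19, 47, 57, 119.
NdeI cuts after base 2 of each site, so after positions 20, 48, 58, 120.
Linear molecule, 4 cuts → 5 fragments:
  1–20 → 20 bp
  21–48 → 28 bp
  49–58 → 10 bp
  59–120 → 62 bp
  121–157 → 37 bp
Sorted largest to smallest: 62, 37, 28, 20, 10 bp.

62, 37, 28, 20, 10 bp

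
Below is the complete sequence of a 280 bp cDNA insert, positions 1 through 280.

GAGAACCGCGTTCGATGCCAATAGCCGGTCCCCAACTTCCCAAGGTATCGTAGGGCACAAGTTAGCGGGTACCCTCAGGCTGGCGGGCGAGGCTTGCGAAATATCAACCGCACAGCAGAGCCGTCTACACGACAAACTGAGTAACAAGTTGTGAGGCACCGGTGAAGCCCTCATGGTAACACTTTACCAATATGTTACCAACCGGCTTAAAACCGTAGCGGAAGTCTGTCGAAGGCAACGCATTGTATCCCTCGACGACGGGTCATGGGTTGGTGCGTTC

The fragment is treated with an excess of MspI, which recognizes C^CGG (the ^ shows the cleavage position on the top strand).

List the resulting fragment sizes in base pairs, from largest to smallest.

MspI sites (CCGG) start at positions 25, 159, 202.
MspI cuts after the first base of each site, so after positions 25, 159, 202.
Linear molecule, 3 cuts → 4 fragments:
  1–25 → 25 bp
  26–159 → 134 bp
  160–202 → 43 bp
  203–280 → 78 bp
Sorted largest to smallest: 134, 78, 43, 25 bp.

134, 78, 43, 25 bp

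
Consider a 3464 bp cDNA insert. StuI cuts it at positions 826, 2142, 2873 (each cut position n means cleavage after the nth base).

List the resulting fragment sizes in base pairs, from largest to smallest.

1316, 826, 731, 591 bp

Linear molecule, 3 cuts → 4 fragments:
  826 − 0 = 826 bp
  2142 − 826 = 1316 bp
  2873 − 2142 = 731 bp
  3464 − 2873 = 591 bp
Sorted largest to smallest: 1316, 826, 731, 591 bp.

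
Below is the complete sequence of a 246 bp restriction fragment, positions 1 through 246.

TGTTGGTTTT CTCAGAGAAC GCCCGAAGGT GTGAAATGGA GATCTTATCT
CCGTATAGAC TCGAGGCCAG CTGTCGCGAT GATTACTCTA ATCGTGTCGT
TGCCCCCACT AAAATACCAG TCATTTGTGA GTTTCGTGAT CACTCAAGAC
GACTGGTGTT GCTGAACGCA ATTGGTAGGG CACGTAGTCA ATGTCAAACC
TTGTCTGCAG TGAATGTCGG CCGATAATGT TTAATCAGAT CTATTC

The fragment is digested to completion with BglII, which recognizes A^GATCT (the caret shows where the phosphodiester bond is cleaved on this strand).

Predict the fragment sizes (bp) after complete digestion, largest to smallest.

197, 40, 9 bp

BglII sites (AGATCT) start at positions 40, 237.
BglII cuts after the first base of each site, so after positions 40, 237.
Linear molecule, 2 cuts → 3 fragments:
  1–40 → 40 bp
  41–237 → 197 bp
  238–246 → 9 bp
Sorted largest to smallest: 197, 40, 9 bp.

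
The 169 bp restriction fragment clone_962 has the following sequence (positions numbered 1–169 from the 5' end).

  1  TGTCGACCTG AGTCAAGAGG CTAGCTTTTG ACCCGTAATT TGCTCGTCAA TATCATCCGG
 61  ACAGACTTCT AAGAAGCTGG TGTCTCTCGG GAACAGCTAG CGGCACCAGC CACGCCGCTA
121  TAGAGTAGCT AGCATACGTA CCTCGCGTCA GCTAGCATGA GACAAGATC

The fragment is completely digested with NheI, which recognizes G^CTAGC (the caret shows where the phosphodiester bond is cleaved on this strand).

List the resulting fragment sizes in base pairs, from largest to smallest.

76, 32, 23, 20, 18 bp

NheI sites (GCTAGC) start at positions 20, 96, 128, 151.
NheI cuts after the first base of each site, so after positions 20, 96, 128, 151.
Linear molecule, 4 cuts → 5 fragments:
  1–20 → 20 bp
  21–96 → 76 bp
  97–128 → 32 bp
  129–151 → 23 bp
  152–169 → 18 bp
Sorted largest to smallest: 76, 32, 23, 20, 18 bp.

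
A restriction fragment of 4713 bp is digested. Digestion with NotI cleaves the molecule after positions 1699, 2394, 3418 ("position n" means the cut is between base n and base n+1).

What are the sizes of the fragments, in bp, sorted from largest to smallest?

Linear molecule, 3 cuts → 4 fragments:
  1699 − 0 = 1699 bp
  2394 − 1699 = 695 bp
  3418 − 2394 = 1024 bp
  4713 − 3418 = 1295 bp
Sorted largest to smallest: 1699, 1295, 1024, 695 bp.

1699, 1295, 1024, 695 bp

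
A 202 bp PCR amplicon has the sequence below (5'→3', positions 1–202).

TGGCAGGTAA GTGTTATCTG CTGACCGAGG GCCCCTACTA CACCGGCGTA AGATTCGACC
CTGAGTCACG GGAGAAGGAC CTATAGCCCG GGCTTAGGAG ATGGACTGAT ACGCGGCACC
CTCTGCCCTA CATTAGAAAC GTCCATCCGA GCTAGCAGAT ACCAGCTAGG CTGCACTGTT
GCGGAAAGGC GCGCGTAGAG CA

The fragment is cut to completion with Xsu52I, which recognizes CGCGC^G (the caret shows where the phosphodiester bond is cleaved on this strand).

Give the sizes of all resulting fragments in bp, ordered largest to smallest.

The Xsu52I site (CGCGCG) starts at position 190.
Xsu52I cuts after base 5 of each site (before the last base), so after position 194.
Linear molecule, 1 cut → 2 fragments:
  1–194 → 194 bp
  195–202 → 8 bp
Sorted largest to smallest: 194, 8 bp.

194, 8 bp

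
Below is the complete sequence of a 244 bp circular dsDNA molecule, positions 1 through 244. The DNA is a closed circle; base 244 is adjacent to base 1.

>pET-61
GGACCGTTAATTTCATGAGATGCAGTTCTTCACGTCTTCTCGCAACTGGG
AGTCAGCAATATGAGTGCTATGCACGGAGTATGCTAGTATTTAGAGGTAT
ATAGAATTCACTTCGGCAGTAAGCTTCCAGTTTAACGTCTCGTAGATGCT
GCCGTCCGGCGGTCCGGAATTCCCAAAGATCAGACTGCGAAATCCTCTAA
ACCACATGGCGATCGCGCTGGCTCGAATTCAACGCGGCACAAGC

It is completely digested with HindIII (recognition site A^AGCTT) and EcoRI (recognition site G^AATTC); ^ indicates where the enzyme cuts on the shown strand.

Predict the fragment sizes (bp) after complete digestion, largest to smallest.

123, 58, 46, 17 bp

The HindIII site (AAGCTT) starts at position 121.
HindIII cuts after the first base of each site, so after position 121.
EcoRI sites (GAATTC) start at positions 104, 167, 225.
EcoRI cuts after the first base of each site, so after positions 104, 167, 225.
Combined cut positions: 104, 121, 167, 225.
Circular molecule, 4 cuts → 4 fragments:
  105–121 → 17 bp
  122–167 → 46 bp
  168–225 → 58 bp
  226–244 then 1–104 → 19 + 104 = 123 bp
Sorted largest to smallest: 123, 58, 46, 17 bp.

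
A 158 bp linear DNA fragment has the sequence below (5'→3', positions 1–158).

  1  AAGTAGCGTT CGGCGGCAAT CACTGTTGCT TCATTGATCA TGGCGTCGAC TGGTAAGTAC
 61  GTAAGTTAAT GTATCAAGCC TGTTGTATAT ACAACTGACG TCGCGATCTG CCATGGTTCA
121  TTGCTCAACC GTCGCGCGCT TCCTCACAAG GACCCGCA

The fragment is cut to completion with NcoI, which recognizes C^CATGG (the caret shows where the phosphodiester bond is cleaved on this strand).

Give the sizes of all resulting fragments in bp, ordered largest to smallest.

111, 47 bp

The NcoI site (CCATGG) starts at position 111.
NcoI cuts after the first base of each site, so after position 111.
Linear molecule, 1 cut → 2 fragments:
  1–111 → 111 bp
  112–158 → 47 bp
Sorted largest to smallest: 111, 47 bp.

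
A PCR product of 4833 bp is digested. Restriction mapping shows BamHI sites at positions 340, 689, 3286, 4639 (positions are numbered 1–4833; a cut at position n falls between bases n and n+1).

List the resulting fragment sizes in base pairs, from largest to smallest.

2597, 1353, 349, 340, 194 bp

Linear molecule, 4 cuts → 5 fragments:
  340 − 0 = 340 bp
  689 − 340 = 349 bp
  3286 − 689 = 2597 bp
  4639 − 3286 = 1353 bp
  4833 − 4639 = 194 bp
Sorted largest to smallest: 2597, 1353, 349, 340, 194 bp.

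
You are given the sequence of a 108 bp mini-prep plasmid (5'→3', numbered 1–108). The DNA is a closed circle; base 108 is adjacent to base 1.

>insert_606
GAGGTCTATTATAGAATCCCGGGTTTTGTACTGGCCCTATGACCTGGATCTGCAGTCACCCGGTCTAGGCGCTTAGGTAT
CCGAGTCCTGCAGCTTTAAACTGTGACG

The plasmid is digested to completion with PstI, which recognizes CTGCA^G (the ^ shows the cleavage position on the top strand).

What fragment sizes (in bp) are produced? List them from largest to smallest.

PstI sites (CTGCAG) start at positions 50, 88.
PstI cuts after base 5 of each site (before the last base), so after positions 54, 92.
Circular molecule, 2 cuts → 2 fragments:
  55–92 → 38 bp
  93–108 then 1–54 → 16 + 54 = 70 bp
Sorted largest to smallest: 70, 38 bp.

70, 38 bp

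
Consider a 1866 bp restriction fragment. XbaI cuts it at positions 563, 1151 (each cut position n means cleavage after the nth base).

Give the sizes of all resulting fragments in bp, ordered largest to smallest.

715, 588, 563 bp

Linear molecule, 2 cuts → 3 fragments:
  563 − 0 = 563 bp
  1151 − 563 = 588 bp
  1866 − 1151 = 715 bp
Sorted largest to smallest: 715, 588, 563 bp.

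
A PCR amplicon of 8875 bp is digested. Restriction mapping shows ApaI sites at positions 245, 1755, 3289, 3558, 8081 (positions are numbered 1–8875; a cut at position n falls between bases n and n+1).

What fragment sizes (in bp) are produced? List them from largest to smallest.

4523, 1534, 1510, 794, 269, 245 bp

Linear molecule, 5 cuts → 6 fragments:
  245 − 0 = 245 bp
  1755 − 245 = 1510 bp
  3289 − 1755 = 1534 bp
  3558 − 3289 = 269 bp
  8081 − 3558 = 4523 bp
  8875 − 8081 = 794 bp
Sorted largest to smallest: 4523, 1534, 1510, 794, 269, 245 bp.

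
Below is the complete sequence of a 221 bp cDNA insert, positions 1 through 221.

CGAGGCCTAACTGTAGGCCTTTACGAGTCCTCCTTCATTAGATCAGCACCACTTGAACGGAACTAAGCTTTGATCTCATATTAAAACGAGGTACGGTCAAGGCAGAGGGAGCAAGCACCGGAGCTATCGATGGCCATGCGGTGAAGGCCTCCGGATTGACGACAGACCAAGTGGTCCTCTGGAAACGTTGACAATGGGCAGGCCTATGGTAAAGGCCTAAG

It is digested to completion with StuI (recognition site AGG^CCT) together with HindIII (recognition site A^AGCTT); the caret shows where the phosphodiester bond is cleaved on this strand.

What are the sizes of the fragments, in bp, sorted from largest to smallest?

82, 55, 48, 13, 12, 6, 5 bp

StuI sites (AGGCCT) start at positions 3, 15, 145, 200, 213.
StuI cuts after base 3 of each site, so after positions 5, 17, 147, 202, 215.
The HindIII site (AAGCTT) starts at position 65.
HindIII cuts after the first base of each site, so after position 65.
Combined cut positions: 5, 17, 65, 147, 202, 215.
Linear molecule, 6 cuts → 7 fragments:
  1–5 → 5 bp
  6–17 → 12 bp
  18–65 → 48 bp
  66–147 → 82 bp
  148–202 → 55 bp
  203–215 → 13 bp
  216–221 → 6 bp
Sorted largest to smallest: 82, 55, 48, 13, 12, 6, 5 bp.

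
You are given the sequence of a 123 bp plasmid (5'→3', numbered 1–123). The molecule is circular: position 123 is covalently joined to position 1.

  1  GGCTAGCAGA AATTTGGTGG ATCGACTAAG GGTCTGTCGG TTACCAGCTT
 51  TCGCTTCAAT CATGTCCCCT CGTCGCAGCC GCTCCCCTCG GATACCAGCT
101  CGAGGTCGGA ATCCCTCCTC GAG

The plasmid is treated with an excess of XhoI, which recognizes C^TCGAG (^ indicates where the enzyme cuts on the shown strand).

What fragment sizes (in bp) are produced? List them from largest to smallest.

XhoI sites (CTCGAG) start at positions 99, 118.
XhoI cuts after the first base of each site, so after positions 99, 118.
Circular molecule, 2 cuts → 2 fragments:
  100–118 → 19 bp
  119–123 then 1–99 → 5 + 99 = 104 bp
Sorted largest to smallest: 104, 19 bp.

104, 19 bp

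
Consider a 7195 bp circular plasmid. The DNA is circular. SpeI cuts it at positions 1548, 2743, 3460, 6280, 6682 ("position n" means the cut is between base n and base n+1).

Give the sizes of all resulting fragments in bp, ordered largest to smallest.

2820, 2061, 1195, 717, 402 bp

Circular molecule, 5 cuts → 5 fragments:
  2743 − 1548 = 1195 bp
  3460 − 2743 = 717 bp
  6280 − 3460 = 2820 bp
  6682 − 6280 = 402 bp
  wrap: 7195 − 6682 + 1548 = 2061 bp
Sorted largest to smallest: 2820, 2061, 1195, 717, 402 bp.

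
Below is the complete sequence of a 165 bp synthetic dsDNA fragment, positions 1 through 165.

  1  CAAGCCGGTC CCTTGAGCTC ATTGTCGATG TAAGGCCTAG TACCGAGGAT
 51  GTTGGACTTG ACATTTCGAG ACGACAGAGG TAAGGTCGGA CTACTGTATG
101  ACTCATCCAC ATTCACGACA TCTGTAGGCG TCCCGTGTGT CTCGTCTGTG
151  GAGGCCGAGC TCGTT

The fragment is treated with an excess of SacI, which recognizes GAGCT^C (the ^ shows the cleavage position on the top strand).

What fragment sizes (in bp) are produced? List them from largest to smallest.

142, 19, 4 bp

SacI sites (GAGCTC) start at positions 15, 157.
SacI cuts after base 5 of each site (before the last base), so after positions 19, 161.
Linear molecule, 2 cuts → 3 fragments:
  1–19 → 19 bp
  20–161 → 142 bp
  162–165 → 4 bp
Sorted largest to smallest: 142, 19, 4 bp.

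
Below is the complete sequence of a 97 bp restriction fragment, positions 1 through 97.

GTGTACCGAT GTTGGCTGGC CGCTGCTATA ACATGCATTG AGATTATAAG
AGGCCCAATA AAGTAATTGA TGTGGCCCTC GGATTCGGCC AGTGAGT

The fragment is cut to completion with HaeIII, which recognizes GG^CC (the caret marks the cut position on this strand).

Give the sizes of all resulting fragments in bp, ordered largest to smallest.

HaeIII sites (GGCC) start at positions 18, 52, 74, 87.
HaeIII cuts after base 2 of each site, so after positions 19, 53, 75, 88.
Linear molecule, 4 cuts → 5 fragments:
  1–19 → 19 bp
  20–53 → 34 bp
  54–75 → 22 bp
  76–88 → 13 bp
  89–97 → 9 bp
Sorted largest to smallest: 34, 22, 19, 13, 9 bp.

34, 22, 19, 13, 9 bp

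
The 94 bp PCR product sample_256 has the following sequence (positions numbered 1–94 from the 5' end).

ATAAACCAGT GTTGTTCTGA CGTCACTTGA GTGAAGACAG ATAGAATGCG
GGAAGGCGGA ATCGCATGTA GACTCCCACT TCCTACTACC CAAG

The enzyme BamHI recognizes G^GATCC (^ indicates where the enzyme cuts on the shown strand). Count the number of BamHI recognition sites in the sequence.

0

No occurrence of GGATCC is present in the sequence.
BamHI does not cut: 0 sites.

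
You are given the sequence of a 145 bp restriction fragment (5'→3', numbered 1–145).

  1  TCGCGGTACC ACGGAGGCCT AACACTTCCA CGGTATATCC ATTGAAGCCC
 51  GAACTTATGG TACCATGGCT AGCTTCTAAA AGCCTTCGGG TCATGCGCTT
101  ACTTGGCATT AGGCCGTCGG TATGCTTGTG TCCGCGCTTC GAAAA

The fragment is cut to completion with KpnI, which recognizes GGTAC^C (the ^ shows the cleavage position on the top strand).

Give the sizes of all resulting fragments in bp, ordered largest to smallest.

82, 54, 9 bp

KpnI sites (GGTACC) start at positions 5, 59.
KpnI cuts after base 5 of each site (before the last base), so after positions 9, 63.
Linear molecule, 2 cuts → 3 fragments:
  1–9 → 9 bp
  10–63 → 54 bp
  64–145 → 82 bp
Sorted largest to smallest: 82, 54, 9 bp.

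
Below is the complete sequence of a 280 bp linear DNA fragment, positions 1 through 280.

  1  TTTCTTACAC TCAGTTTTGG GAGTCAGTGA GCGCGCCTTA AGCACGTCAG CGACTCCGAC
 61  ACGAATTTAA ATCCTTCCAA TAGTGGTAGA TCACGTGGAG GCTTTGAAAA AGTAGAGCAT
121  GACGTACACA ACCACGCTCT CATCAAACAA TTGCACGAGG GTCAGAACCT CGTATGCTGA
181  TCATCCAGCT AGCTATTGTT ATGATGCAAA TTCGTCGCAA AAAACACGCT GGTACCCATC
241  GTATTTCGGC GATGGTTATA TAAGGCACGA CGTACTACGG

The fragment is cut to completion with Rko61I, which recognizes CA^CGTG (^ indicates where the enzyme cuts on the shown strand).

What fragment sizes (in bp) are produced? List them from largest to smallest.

The Rko61I site (CACGTG) starts at position 92.
Rko61I cuts after base 2 of each site, so after position 93.
Linear molecule, 1 cut → 2 fragments:
  1–93 → 93 bp
  94–280 → 187 bp
Sorted largest to smallest: 187, 93 bp.

187, 93 bp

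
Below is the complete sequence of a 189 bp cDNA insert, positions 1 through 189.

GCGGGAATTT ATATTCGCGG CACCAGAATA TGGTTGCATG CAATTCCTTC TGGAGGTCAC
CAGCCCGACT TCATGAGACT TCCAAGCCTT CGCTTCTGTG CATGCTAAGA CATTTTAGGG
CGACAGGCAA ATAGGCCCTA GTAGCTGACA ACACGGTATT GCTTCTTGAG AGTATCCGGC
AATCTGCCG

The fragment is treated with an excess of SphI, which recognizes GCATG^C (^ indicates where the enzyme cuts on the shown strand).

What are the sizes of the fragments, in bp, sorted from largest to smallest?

SphI sites (GCATGC) start at positions 36, 100.
SphI cuts after base 5 of each site (before the last base), so after positions 40, 104.
Linear molecule, 2 cuts → 3 fragments:
  1–40 → 40 bp
  41–104 → 64 bp
  105–189 → 85 bp
Sorted largest to smallest: 85, 64, 40 bp.

85, 64, 40 bp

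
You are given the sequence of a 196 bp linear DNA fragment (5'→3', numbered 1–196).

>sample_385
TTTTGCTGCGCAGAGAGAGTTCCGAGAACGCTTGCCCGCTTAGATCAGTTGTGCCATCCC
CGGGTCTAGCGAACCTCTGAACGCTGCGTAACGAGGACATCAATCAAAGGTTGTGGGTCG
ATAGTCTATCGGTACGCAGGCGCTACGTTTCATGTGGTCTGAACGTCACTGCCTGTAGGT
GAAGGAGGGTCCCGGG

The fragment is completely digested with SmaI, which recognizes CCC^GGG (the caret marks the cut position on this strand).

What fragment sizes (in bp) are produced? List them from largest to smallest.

132, 61, 3 bp

SmaI sites (CCCGGG) start at positions 59, 191.
SmaI cuts after base 3 of each site, so after positions 61, 193.
Linear molecule, 2 cuts → 3 fragments:
  1–61 → 61 bp
  62–193 → 132 bp
  194–196 → 3 bp
Sorted largest to smallest: 132, 61, 3 bp.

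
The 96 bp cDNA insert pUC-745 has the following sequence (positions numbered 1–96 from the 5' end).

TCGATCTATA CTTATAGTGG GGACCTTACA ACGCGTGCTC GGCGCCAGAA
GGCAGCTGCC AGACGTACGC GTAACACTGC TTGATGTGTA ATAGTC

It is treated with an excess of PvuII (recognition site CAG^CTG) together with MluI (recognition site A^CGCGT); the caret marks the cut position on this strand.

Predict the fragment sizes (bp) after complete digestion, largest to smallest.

The PvuII site (CAGCTG) starts at position 53.
PvuII cuts after base 3 of each site, so after position 55.
MluI sites (ACGCGT) start at positions 31, 67.
MluI cuts after the first base of each site, so after positions 31, 67.
Combined cut positions: 31, 55, 67.
Linear molecule, 3 cuts → 4 fragments:
  1–31 → 31 bp
  32–55 → 24 bp
  56–67 → 12 bp
  68–96 → 29 bp
Sorted largest to smallest: 31, 29, 24, 12 bp.

31, 29, 24, 12 bp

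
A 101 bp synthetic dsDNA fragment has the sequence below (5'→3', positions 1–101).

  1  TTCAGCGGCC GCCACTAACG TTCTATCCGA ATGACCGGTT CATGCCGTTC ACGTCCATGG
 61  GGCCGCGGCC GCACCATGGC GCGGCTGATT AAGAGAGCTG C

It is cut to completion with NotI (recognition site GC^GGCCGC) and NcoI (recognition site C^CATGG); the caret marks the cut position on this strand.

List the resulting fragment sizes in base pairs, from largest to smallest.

49, 27, 11, 8, 6 bp

NotI sites (GCGGCCGC) start at positions 5, 65.
NotI cuts after base 2 of each site, so after positions 6, 66.
NcoI sites (CCATGG) start at positions 55, 74.
NcoI cuts after the first base of each site, so after positions 55, 74.
Combined cut positions: 6, 55, 66, 74.
Linear molecule, 4 cuts → 5 fragments:
  1–6 → 6 bp
  7–55 → 49 bp
  56–66 → 11 bp
  67–74 → 8 bp
  75–101 → 27 bp
Sorted largest to smallest: 49, 27, 11, 8, 6 bp.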